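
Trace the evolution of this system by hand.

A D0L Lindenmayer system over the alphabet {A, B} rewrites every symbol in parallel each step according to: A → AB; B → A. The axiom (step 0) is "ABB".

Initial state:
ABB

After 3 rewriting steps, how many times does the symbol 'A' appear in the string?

7

step 0: ABB
step 1: ABAA
step 2: ABAABAB
step 3: ABAABABAABA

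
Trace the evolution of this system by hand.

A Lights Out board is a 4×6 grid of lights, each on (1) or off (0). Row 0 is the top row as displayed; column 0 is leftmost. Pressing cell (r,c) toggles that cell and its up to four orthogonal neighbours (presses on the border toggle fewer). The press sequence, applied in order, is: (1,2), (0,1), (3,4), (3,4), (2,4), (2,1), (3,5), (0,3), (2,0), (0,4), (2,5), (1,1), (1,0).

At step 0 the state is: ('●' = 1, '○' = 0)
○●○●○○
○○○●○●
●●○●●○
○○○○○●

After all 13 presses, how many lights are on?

12

k=0  ○●○●○○
○○○●○●
●●○●●○
○○○○○●
k=1  ○●●●○○
○●●○○●
●●●●●○
○○○○○●
k=2  ●○○●○○
○○●○○●
●●●●●○
○○○○○●
k=3  ●○○●○○
○○●○○●
●●●●○○
○○○●●○
k=4  ●○○●○○
○○●○○●
●●●●●○
○○○○○●
k=5  ●○○●○○
○○●○●●
●●●○○●
○○○○●●
k=6  ●○○●○○
○●●○●●
○○○○○●
○●○○●●
k=7  ●○○●○○
○●●○●●
○○○○○○
○●○○○○
k=8  ●○●○●○
○●●●●●
○○○○○○
○●○○○○
k=9  ●○●○●○
●●●●●●
●●○○○○
●●○○○○
k=10  ●○●●○●
●●●●○●
●●○○○○
●●○○○○
k=11  ●○●●○●
●●●●○○
●●○○●●
●●○○○●
k=12  ●●●●○●
○○○●○○
●○○○●●
●●○○○●
k=13  ○●●●○●
●●○●○○
○○○○●●
●●○○○●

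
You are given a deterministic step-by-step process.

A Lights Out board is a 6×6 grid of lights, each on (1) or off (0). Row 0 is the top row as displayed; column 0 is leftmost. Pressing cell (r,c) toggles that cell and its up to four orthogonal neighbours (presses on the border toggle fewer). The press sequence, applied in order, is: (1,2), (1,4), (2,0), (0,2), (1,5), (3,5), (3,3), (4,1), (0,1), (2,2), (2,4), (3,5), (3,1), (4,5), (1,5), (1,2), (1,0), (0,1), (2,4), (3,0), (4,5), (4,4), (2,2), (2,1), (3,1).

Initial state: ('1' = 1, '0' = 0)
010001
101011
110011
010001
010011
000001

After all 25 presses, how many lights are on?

19

[0] 010001
101011
110011
010001
010011
000001
[1] 011001
110111
111011
010001
010011
000001
[2] 011011
110000
111001
010001
010011
000001
[3] 011011
010000
001001
110001
010011
000001
[4] 000111
011000
001001
110001
010011
000001
[5] 000110
011011
001000
110001
010011
000001
[6] 000110
011011
001001
110010
010010
000001
[7] 000110
011011
001101
111100
010110
000001
[8] 000110
011011
001101
101100
101110
010001
[9] 111110
001011
001101
101100
101110
010001
[10] 111110
000011
010001
100100
101110
010001
[11] 111110
000001
010110
100110
101110
010001
[12] 111110
000001
010111
100101
101111
010001
[13] 111110
000001
000111
011101
111111
010001
[14] 111110
000001
000111
011100
111100
010000
[15] 111111
000010
000110
011100
111100
010000
[16] 110111
011110
001110
011100
111100
010000
[17] 010111
101110
101110
011100
111100
010000
[18] 101111
111110
101110
011100
111100
010000
[19] 101111
111100
101001
011110
111100
010000
[20] 101111
111100
001001
101110
011100
010000
[21] 101111
111100
001001
101111
011111
010001
[22] 101111
111100
001001
101101
011000
010011
[23] 101111
110100
010101
100101
011000
010011
[24] 101111
100100
101101
110101
011000
010011
[25] 101111
100100
111101
001101
001000
010011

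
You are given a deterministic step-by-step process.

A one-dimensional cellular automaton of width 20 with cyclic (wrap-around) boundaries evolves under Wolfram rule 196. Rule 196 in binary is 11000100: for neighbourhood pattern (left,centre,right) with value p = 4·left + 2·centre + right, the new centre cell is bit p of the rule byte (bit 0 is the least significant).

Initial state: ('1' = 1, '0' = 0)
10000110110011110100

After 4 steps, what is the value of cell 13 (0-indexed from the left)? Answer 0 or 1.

[0] 10000110110011110100
[1] 10000010010001110100
[2] 10000010010000110100
[3] 10000010010000010100
[4] 10000010010000010100

0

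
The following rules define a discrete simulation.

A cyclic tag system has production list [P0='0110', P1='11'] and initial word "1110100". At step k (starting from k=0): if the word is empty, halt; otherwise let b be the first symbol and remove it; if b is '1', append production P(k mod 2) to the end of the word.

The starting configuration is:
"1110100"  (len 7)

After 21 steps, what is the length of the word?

gen 0: "1110100"  (len 7)
gen 1: "1101000110"  (len 10)
gen 2: "10100011011"  (len 11)
gen 3: "01000110110110"  (len 14)
gen 4: "1000110110110"  (len 13)
gen 5: "0001101101100110"  (len 16)
gen 6: "001101101100110"  (len 15)
gen 7: "01101101100110"  (len 14)
gen 8: "1101101100110"  (len 13)
gen 9: "1011011001100110"  (len 16)
gen 10: "01101100110011011"  (len 17)
gen 11: "1101100110011011"  (len 16)
gen 12: "10110011001101111"  (len 17)
gen 13: "01100110011011110110"  (len 20)
gen 14: "1100110011011110110"  (len 19)
gen 15: "1001100110111101100110"  (len 22)
gen 16: "00110011011110110011011"  (len 23)
gen 17: "0110011011110110011011"  (len 22)
gen 18: "110011011110110011011"  (len 21)
gen 19: "100110111101100110110110"  (len 24)
gen 20: "0011011110110011011011011"  (len 25)
gen 21: "011011110110011011011011"  (len 24)

24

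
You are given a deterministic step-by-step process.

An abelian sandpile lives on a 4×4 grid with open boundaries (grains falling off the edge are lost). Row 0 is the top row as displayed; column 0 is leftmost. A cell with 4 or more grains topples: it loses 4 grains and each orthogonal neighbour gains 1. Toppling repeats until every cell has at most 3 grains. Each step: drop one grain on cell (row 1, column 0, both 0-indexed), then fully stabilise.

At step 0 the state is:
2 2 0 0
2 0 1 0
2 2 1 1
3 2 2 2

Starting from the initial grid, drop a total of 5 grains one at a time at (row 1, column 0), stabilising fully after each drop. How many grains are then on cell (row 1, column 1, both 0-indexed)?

0) 2 2 0 0
2 0 1 0
2 2 1 1
3 2 2 2
1) 2 2 0 0
3 0 1 0
2 2 1 1
3 2 2 2
2) 3 2 0 0
0 1 1 0
3 2 1 1
3 2 2 2
3) 3 2 0 0
1 1 1 0
3 2 1 1
3 2 2 2
4) 3 2 0 0
2 1 1 0
3 2 1 1
3 2 2 2
5) 3 2 0 0
3 1 1 0
3 2 1 1
3 2 2 2

1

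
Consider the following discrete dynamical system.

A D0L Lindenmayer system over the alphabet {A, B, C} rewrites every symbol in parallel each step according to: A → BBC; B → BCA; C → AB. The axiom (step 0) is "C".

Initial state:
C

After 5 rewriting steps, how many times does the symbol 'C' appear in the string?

32

gen 0: C
gen 1: AB
gen 2: BBCBCA
gen 3: BCABCAABBCAABBBC
gen 4: BCAABBBCBCAABBBCBBCBCABCAABBBCBBCBCABCABCAAB
gen 5: BCAABBBCBBCBCABCABCAABBCAABBBCBBCBCABCABCAABBCABCAABBCAABBBCBCAABBBCBBCBCABCABCAABBCABCAABBCAABBBCBCAABBBCBCAABBBCBBCBCA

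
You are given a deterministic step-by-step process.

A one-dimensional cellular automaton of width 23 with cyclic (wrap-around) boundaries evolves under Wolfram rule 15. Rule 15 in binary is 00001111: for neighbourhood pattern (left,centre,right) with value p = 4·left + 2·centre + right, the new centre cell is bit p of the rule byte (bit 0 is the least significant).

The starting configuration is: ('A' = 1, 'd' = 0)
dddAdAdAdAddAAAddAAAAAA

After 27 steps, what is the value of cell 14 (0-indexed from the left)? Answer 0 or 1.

1

t=0: dddAdAdAdAddAAAddAAAAAA
t=1: dAAAdAdAdAdAAdddAAddddd
t=2: AAdddAdAdAdAddAAAddAAAA
t=3: dddAAAdAdAdAdAAdddAAddd
t=4: AAAAdddAdAdAdAddAAAddAA
t=5: dddddAAAdAdAdAdAAdddAAd
t=6: AAAAAAdddAdAdAdAddAAAdd
t=7: AddddddAAAdAdAdAdAAdddA
t=8: ddAAAAAAdddAdAdAdAddAAA
t=9: dAAddddddAAAdAdAdAdAAdd
t=10: AAddAAAAAAdddAdAdAdAddA
t=11: dddAAddddddAAAdAdAdAdAA
t=12: dAAAddAAAAAAdddAdAdAdAd
t=13: AAdddAAddddddAAAdAdAdAd
t=14: AddAAAddAAAAAAdddAdAdAd
t=15: AdAAdddAAddddddAAAdAdAd
t=16: AdAddAAAddAAAAAAdddAdAd
t=17: AdAdAAdddAAddddddAAAdAd
t=18: AdAdAddAAAddAAAAAAdddAd
t=19: AdAdAdAAdddAAddddddAAAd
t=20: AdAdAdAddAAAddAAAAAAddd
t=21: AdAdAdAdAAdddAAddddddAA
t=22: ddAdAdAdAddAAAddAAAAAAd
t=23: AAAdAdAdAdAAdddAAdddddd
t=24: AdddAdAdAdAddAAAddAAAAA
t=25: ddAAAdAdAdAdAAdddAAdddd
t=26: AAAdddAdAdAdAddAAAddAAA
t=27: ddddAAAdAdAdAdAAdddAAdd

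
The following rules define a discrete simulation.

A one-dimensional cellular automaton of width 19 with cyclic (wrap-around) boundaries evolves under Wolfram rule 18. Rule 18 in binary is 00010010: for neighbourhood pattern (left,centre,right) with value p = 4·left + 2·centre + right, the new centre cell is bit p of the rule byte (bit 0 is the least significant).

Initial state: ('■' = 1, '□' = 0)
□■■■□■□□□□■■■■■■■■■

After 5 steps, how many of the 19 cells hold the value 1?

t=0: □■■■□■□□□□■■■■■■■■■
t=1: □□□□□□■□□■□□□□□□□□□
t=2: □□□□□■□■■□■□□□□□□□□
t=3: □□□□■□□□□□□■□□□□□□□
t=4: □□□■□■□□□□■□■□□□□□□
t=5: □□■□□□■□□■□□□■□□□□□

4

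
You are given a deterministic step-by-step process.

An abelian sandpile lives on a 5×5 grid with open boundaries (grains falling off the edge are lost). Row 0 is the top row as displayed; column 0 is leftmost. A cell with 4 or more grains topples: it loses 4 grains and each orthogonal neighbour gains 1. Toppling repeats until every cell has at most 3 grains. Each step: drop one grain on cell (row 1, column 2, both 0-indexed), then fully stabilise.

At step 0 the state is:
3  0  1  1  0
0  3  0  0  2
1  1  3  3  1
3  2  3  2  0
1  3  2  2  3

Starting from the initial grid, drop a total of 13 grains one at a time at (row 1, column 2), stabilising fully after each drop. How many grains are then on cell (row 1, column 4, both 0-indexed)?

3

t=0: 3  0  1  1  0
0  3  0  0  2
1  1  3  3  1
3  2  3  2  0
1  3  2  2  3
t=1: 3  0  1  1  0
0  3  1  0  2
1  1  3  3  1
3  2  3  2  0
1  3  2  2  3
t=2: 3  0  1  1  0
0  3  2  0  2
1  1  3  3  1
3  2  3  2  0
1  3  2  2  3
t=3: 3  0  1  1  0
0  3  3  0  2
1  1  3  3  1
3  2  3  2  0
1  3  2  2  3
t=4: 3  1  2  1  0
1  0  2  2  2
1  3  2  1  2
3  3  1  0  1
1  3  3  3  3
t=5: 3  1  2  1  0
1  0  3  2  2
1  3  2  1  2
3  3  1  0  1
1  3  3  3  3
t=6: 3  1  3  1  0
1  1  0  3  2
1  3  3  1  2
3  3  1  0  1
1  3  3  3  3
t=7: 3  1  3  1  0
1  1  1  3  2
1  3  3  1  2
3  3  1  0  1
1  3  3  3  3
t=8: 3  1  3  1  0
1  1  2  3  2
1  3  3  1  2
3  3  1  0  1
1  3  3  3  3
t=9: 3  1  3  1  0
1  1  3  3  2
1  3  3  1  2
3  3  1  0  1
1  3  3  3  3
t=10: 3  2  0  3  0
1  3  3  0  3
3  1  2  3  2
0  3  0  2  2
3  1  2  1  0
t=11: 3  3  1  3  0
2  0  1  1  3
3  2  3  3  2
0  3  0  2  2
3  1  2  1  0
t=12: 3  3  1  3  0
2  0  2  1  3
3  2  3  3  2
0  3  0  2  2
3  1  2  1  0
t=13: 3  3  1  3  0
2  0  3  1  3
3  2  3  3  2
0  3  0  2  2
3  1  2  1  0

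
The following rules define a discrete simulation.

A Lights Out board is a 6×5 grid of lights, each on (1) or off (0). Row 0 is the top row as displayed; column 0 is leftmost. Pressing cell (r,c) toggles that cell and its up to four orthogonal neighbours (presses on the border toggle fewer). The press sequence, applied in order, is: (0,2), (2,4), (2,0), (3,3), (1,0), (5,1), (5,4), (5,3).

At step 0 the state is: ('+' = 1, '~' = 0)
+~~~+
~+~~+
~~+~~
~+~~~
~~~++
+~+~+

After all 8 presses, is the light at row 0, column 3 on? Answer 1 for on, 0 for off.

1

k=0  +~~~+
~+~~+
~~+~~
~+~~~
~~~++
+~+~+
k=1  +++++
~++~+
~~+~~
~+~~~
~~~++
+~+~+
k=2  +++++
~++~~
~~+++
~+~~+
~~~++
+~+~+
k=3  +++++
+++~~
+++++
++~~+
~~~++
+~+~+
k=4  +++++
+++~~
+++~+
++++~
~~~~+
+~+~+
k=5  ~++++
~~+~~
~++~+
++++~
~~~~+
+~+~+
k=6  ~++++
~~+~~
~++~+
++++~
~+~~+
~+~~+
k=7  ~++++
~~+~~
~++~+
++++~
~+~~~
~+~+~
k=8  ~++++
~~+~~
~++~+
++++~
~+~+~
~++~+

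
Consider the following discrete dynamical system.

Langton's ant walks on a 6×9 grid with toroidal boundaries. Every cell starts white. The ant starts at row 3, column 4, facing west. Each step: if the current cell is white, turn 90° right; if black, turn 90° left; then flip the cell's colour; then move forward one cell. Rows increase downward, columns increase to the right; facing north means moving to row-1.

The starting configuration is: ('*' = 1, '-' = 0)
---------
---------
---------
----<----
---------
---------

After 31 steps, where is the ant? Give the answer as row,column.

5,5

k=0  ---------
---------
---------
----<----
---------
---------
k=1  ---------
---------
----^----
----*----
---------
---------
k=2  ---------
---------
----*>---
----*----
---------
---------
k=3  ---------
---------
----**---
----*v---
---------
---------
k=4  ---------
---------
----**---
----<*---
---------
---------
k=5  ---------
---------
----**---
-----*---
----v----
---------
k=6  ---------
---------
----**---
-----*---
---<*----
---------
k=7  ---------
---------
----**---
---^-*---
---**----
---------
k=8  ---------
---------
----**---
---*>*---
---**----
---------
k=9  ---------
---------
----**---
---***---
---*v----
---------
k=10  ---------
---------
----**---
---***---
---*->---
---------
k=11  ---------
---------
----**---
---***---
---*-*---
-----v---
k=12  ---------
---------
----**---
---***---
---*-*---
----<*---
k=13  ---------
---------
----**---
---***---
---*^*---
----**---
k=14  ---------
---------
----**---
---***---
---**>---
----**---
k=15  ---------
---------
----**---
---**^---
---**----
----**---
k=16  ---------
---------
----**---
---*<----
---**----
----**---
k=17  ---------
---------
----**---
---*-----
---*v----
----**---
k=18  ---------
---------
----**---
---*-----
---*->---
----**---
k=19  ---------
---------
----**---
---*-----
---*-*---
----*v---
k=20  ---------
---------
----**---
---*-----
---*-*---
----*->--
k=21  ------v--
---------
----**---
---*-----
---*-*---
----*-*--
k=22  -----<*--
---------
----**---
---*-----
---*-*---
----*-*--
k=23  -----**--
---------
----**---
---*-----
---*-*---
----*^*--
k=24  -----**--
---------
----**---
---*-----
---*-*---
----**>--
k=25  -----**--
---------
----**---
---*-----
---*-*^--
----**---
k=26  -----**--
---------
----**---
---*-----
---*-**>-
----**---
k=27  -----**--
---------
----**---
---*-----
---*-***-
----**-v-
k=28  -----**--
---------
----**---
---*-----
---*-***-
----**<*-
k=29  -----**--
---------
----**---
---*-----
---*-*^*-
----****-
k=30  -----**--
---------
----**---
---*-----
---*-<-*-
----****-
k=31  -----**--
---------
----**---
---*-----
---*---*-
----*v**-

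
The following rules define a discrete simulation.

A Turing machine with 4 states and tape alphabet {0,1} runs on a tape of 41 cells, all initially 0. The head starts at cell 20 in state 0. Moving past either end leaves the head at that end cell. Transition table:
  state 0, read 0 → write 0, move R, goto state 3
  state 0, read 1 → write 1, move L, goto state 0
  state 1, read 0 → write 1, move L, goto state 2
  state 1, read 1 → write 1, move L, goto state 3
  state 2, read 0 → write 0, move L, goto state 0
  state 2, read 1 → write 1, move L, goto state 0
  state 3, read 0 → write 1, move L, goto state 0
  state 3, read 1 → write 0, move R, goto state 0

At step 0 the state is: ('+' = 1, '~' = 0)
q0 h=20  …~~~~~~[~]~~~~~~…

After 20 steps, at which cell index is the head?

k=0  q0 h=20  …~~~~~~[~]~~~~~~…
k=1  q3 h=21  …~~~~~~[~]~~~~~~…
k=2  q0 h=20  …~~~~~~[~]+~~~~~…
k=3  q3 h=21  …~~~~~~[+]~~~~~~…
k=4  q0 h=22  …~~~~~~[~]~~~~~~…
k=5  q3 h=23  …~~~~~~[~]~~~~~~…
k=6  q0 h=22  …~~~~~~[~]+~~~~~…
k=7  q3 h=23  …~~~~~~[+]~~~~~~…
k=8  q0 h=24  …~~~~~~[~]~~~~~~…
k=9  q3 h=25  …~~~~~~[~]~~~~~~…
k=10  q0 h=24  …~~~~~~[~]+~~~~~…
k=11  q3 h=25  …~~~~~~[+]~~~~~~…
k=12  q0 h=26  …~~~~~~[~]~~~~~~…
k=13  q3 h=27  …~~~~~~[~]~~~~~~…
k=14  q0 h=26  …~~~~~~[~]+~~~~~…
k=15  q3 h=27  …~~~~~~[+]~~~~~~…
k=16  q0 h=28  …~~~~~~[~]~~~~~~…
k=17  q3 h=29  …~~~~~~[~]~~~~~~…
k=18  q0 h=28  …~~~~~~[~]+~~~~~…
k=19  q3 h=29  …~~~~~~[+]~~~~~~…
k=20  q0 h=30  …~~~~~~[~]~~~~~~…

30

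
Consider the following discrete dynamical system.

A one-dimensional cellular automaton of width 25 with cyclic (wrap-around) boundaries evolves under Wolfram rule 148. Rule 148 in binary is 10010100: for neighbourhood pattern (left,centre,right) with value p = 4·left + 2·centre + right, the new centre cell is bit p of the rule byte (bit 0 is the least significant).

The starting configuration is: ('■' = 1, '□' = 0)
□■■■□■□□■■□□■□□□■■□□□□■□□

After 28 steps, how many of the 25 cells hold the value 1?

7

step 0: □■■■□■□□■■□□■□□□■■□□□□■□□
step 1: □□■□□■■□□□■□■■□□□□■□□□■■□
step 2: □□■■□□□■□□■□□□■□□□■■□□□□■
step 3: ■□□□■□□■■□■■□□■■□□□□■□□□■
step 4: □■□□■■□□□□□□■□□□■□□□■■□□□
step 5: □■■□□□■□□□□□■■□□■■□□□□■□□
step 6: □□□■□□■■□□□□□□■□□□■□□□■■□
step 7: □□□■■□□□■□□□□□■■□□■■□□□□■
step 8: ■□□□□■□□■■□□□□□□■□□□■□□□■
step 9: □■□□□■■□□□■□□□□□■■□□■■□□□
step 10: □■■□□□□■□□■■□□□□□□■□□□■□□
step 11: □□□■□□□■■□□□■□□□□□■■□□■■□
step 12: □□□■■□□□□■□□■■□□□□□□■□□□■
step 13: ■□□□□■□□□■■□□□■□□□□□■■□□■
step 14: □■□□□■■□□□□■□□■■□□□□□□■□□
step 15: □■■□□□□■□□□■■□□□■□□□□□■■□
step 16: □□□■□□□■■□□□□■□□■■□□□□□□■
step 17: ■□□■■□□□□■□□□■■□□□■□□□□□■
step 18: □■□□□■□□□■■□□□□■□□■■□□□□□
step 19: □■■□□■■□□□□■□□□■■□□□■□□□□
step 20: □□□■□□□■□□□■■□□□□■□□■■□□□
step 21: □□□■■□□■■□□□□■□□□■■□□□■□□
step 22: □□□□□■□□□■□□□■■□□□□■□□■■□
step 23: □□□□□■■□□■■□□□□■□□□■■□□□■
step 24: ■□□□□□□■□□□■□□□■■□□□□■□□■
step 25: □■□□□□□■■□□■■□□□□■□□□■■□□
step 26: □■■□□□□□□■□□□■□□□■■□□□□■□
step 27: □□□■□□□□□■■□□■■□□□□■□□□■■
step 28: ■□□■■□□□□□□■□□□■□□□■■□□□□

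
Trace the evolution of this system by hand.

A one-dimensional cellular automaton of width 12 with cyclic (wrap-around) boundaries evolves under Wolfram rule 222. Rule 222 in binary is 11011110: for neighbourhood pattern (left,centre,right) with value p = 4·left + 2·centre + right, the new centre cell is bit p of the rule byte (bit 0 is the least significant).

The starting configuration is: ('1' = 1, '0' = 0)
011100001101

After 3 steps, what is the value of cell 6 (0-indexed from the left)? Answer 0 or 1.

[0] 011100001101
[1] 011110011101
[2] 011111111101
[3] 011111111101

1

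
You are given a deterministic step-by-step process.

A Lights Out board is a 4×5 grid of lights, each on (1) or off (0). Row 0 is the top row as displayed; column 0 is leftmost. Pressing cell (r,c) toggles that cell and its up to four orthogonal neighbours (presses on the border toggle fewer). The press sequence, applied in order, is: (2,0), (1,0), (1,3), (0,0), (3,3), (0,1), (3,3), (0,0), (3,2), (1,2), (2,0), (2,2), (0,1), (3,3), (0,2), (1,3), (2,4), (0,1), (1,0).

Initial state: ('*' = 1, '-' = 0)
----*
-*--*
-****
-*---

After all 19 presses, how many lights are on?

8

step 0: ----*
-*--*
-****
-*---
step 1: ----*
**--*
*-***
**---
step 2: *---*
----*
--***
**---
step 3: *--**
--**-
--*-*
**---
step 4: -*-**
*-**-
--*-*
**---
step 5: -*-**
*-**-
--***
*****
step 6: *-***
****-
--***
*****
step 7: *-***
****-
--*-*
**---
step 8: -****
-***-
--*-*
**---
step 9: -****
-***-
----*
*-**-
step 10: -*-**
-----
--*-*
*-**-
step 11: -*-**
*----
***-*
--**-
step 12: -*-**
*-*--
*--**
---*-
step 13: *-***
***--
*--**
---*-
step 14: *-***
***--
*---*
--*-*
step 15: **--*
**---
*---*
--*-*
step 16: **-**
*****
*--**
--*-*
step 17: **-**
****-
*----
--*--
step 18: --***
*-**-
*----
--*--
step 19: *-***
-***-
-----
--*--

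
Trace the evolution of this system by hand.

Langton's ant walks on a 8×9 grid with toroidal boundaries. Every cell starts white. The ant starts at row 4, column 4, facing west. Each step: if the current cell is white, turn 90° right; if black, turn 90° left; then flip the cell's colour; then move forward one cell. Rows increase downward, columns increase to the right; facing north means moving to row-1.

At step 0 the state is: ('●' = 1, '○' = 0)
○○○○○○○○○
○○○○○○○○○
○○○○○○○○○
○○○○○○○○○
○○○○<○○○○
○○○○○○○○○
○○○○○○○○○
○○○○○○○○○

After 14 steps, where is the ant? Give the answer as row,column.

5,5

[0] ○○○○○○○○○
○○○○○○○○○
○○○○○○○○○
○○○○○○○○○
○○○○<○○○○
○○○○○○○○○
○○○○○○○○○
○○○○○○○○○
[1] ○○○○○○○○○
○○○○○○○○○
○○○○○○○○○
○○○○^○○○○
○○○○●○○○○
○○○○○○○○○
○○○○○○○○○
○○○○○○○○○
[2] ○○○○○○○○○
○○○○○○○○○
○○○○○○○○○
○○○○●>○○○
○○○○●○○○○
○○○○○○○○○
○○○○○○○○○
○○○○○○○○○
[3] ○○○○○○○○○
○○○○○○○○○
○○○○○○○○○
○○○○●●○○○
○○○○●v○○○
○○○○○○○○○
○○○○○○○○○
○○○○○○○○○
[4] ○○○○○○○○○
○○○○○○○○○
○○○○○○○○○
○○○○●●○○○
○○○○<●○○○
○○○○○○○○○
○○○○○○○○○
○○○○○○○○○
[5] ○○○○○○○○○
○○○○○○○○○
○○○○○○○○○
○○○○●●○○○
○○○○○●○○○
○○○○v○○○○
○○○○○○○○○
○○○○○○○○○
[6] ○○○○○○○○○
○○○○○○○○○
○○○○○○○○○
○○○○●●○○○
○○○○○●○○○
○○○<●○○○○
○○○○○○○○○
○○○○○○○○○
[7] ○○○○○○○○○
○○○○○○○○○
○○○○○○○○○
○○○○●●○○○
○○○^○●○○○
○○○●●○○○○
○○○○○○○○○
○○○○○○○○○
[8] ○○○○○○○○○
○○○○○○○○○
○○○○○○○○○
○○○○●●○○○
○○○●>●○○○
○○○●●○○○○
○○○○○○○○○
○○○○○○○○○
[9] ○○○○○○○○○
○○○○○○○○○
○○○○○○○○○
○○○○●●○○○
○○○●●●○○○
○○○●v○○○○
○○○○○○○○○
○○○○○○○○○
[10] ○○○○○○○○○
○○○○○○○○○
○○○○○○○○○
○○○○●●○○○
○○○●●●○○○
○○○●○>○○○
○○○○○○○○○
○○○○○○○○○
[11] ○○○○○○○○○
○○○○○○○○○
○○○○○○○○○
○○○○●●○○○
○○○●●●○○○
○○○●○●○○○
○○○○○v○○○
○○○○○○○○○
[12] ○○○○○○○○○
○○○○○○○○○
○○○○○○○○○
○○○○●●○○○
○○○●●●○○○
○○○●○●○○○
○○○○<●○○○
○○○○○○○○○
[13] ○○○○○○○○○
○○○○○○○○○
○○○○○○○○○
○○○○●●○○○
○○○●●●○○○
○○○●^●○○○
○○○○●●○○○
○○○○○○○○○
[14] ○○○○○○○○○
○○○○○○○○○
○○○○○○○○○
○○○○●●○○○
○○○●●●○○○
○○○●●>○○○
○○○○●●○○○
○○○○○○○○○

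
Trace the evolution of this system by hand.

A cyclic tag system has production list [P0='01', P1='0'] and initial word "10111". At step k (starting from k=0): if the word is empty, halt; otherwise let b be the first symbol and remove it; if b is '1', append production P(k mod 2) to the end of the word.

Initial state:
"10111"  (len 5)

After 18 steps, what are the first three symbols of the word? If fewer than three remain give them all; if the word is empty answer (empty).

[0] "10111"  (len 5)
[1] "011101"  (len 6)
[2] "11101"  (len 5)
[3] "110101"  (len 6)
[4] "101010"  (len 6)
[5] "0101001"  (len 7)
[6] "101001"  (len 6)
[7] "0100101"  (len 7)
[8] "100101"  (len 6)
[9] "0010101"  (len 7)
[10] "010101"  (len 6)
[11] "10101"  (len 5)
[12] "01010"  (len 5)
[13] "1010"  (len 4)
[14] "0100"  (len 4)
[15] "100"  (len 3)
[16] "000"  (len 3)
[17] "00"  (len 2)
[18] "0"  (len 1)

0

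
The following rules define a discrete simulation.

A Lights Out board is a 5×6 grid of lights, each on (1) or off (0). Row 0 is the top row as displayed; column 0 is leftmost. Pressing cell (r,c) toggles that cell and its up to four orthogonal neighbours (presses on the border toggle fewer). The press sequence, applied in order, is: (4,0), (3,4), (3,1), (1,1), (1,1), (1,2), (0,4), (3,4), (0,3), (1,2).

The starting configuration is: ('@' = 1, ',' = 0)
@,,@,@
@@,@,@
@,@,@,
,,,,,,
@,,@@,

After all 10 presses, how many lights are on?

t=0: @,,@,@
@@,@,@
@,@,@,
,,,,,,
@,,@@,
t=1: @,,@,@
@@,@,@
@,@,@,
@,,,,,
,@,@@,
t=2: @,,@,@
@@,@,@
@,@,,,
@,,@@@
,@,@,,
t=3: @,,@,@
@@,@,@
@@@,,,
,@@@@@
,,,@,,
t=4: @@,@,@
,,@@,@
@,@,,,
,@@@@@
,,,@,,
t=5: @,,@,@
@@,@,@
@@@,,,
,@@@@@
,,,@,,
t=6: @,@@,@
@,@,,@
@@,,,,
,@@@@@
,,,@,,
t=7: @,@,@,
@,@,@@
@@,,,,
,@@@@@
,,,@,,
t=8: @,@,@,
@,@,@@
@@,,@,
,@@,,,
,,,@@,
t=9: @,,@,,
@,@@@@
@@,,@,
,@@,,,
,,,@@,
t=10: @,@@,,
@@,,@@
@@@,@,
,@@,,,
,,,@@,

15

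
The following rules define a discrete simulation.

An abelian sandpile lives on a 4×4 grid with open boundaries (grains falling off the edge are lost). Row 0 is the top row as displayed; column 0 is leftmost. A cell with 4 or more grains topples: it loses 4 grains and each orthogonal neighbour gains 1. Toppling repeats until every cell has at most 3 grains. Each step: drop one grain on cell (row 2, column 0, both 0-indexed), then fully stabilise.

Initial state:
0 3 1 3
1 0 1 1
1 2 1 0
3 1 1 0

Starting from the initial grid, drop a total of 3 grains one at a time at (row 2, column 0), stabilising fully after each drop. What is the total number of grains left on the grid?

19

t=0: 0 3 1 3
1 0 1 1
1 2 1 0
3 1 1 0
t=1: 0 3 1 3
1 0 1 1
2 2 1 0
3 1 1 0
t=2: 0 3 1 3
1 0 1 1
3 2 1 0
3 1 1 0
t=3: 0 3 1 3
2 0 1 1
1 3 1 0
0 2 1 0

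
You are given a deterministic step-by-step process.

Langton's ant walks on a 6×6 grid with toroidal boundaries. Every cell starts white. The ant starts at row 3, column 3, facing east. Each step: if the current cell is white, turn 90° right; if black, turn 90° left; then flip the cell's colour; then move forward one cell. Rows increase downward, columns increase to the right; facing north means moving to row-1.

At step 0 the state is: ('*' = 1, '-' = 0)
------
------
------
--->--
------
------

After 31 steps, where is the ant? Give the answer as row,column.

1,2

gen 0: ------
------
------
--->--
------
------
gen 1: ------
------
------
---*--
---v--
------
gen 2: ------
------
------
---*--
--<*--
------
gen 3: ------
------
------
--^*--
--**--
------
gen 4: ------
------
------
--*>--
--**--
------
gen 5: ------
------
---^--
--*---
--**--
------
gen 6: ------
------
---*>-
--*---
--**--
------
gen 7: ------
------
---**-
--*-v-
--**--
------
gen 8: ------
------
---**-
--*<*-
--**--
------
gen 9: ------
------
---^*-
--***-
--**--
------
gen 10: ------
------
--<-*-
--***-
--**--
------
gen 11: ------
--^---
--*-*-
--***-
--**--
------
gen 12: ------
--*>--
--*-*-
--***-
--**--
------
gen 13: ------
--**--
--*v*-
--***-
--**--
------
gen 14: ------
--**--
--<**-
--***-
--**--
------
gen 15: ------
--**--
---**-
--v**-
--**--
------
gen 16: ------
--**--
---**-
--->*-
--**--
------
gen 17: ------
--**--
---^*-
----*-
--**--
------
gen 18: ------
--**--
--<-*-
----*-
--**--
------
gen 19: ------
--^*--
--*-*-
----*-
--**--
------
gen 20: ------
-<-*--
--*-*-
----*-
--**--
------
gen 21: -^----
-*-*--
--*-*-
----*-
--**--
------
gen 22: -*>---
-*-*--
--*-*-
----*-
--**--
------
gen 23: -**---
-*v*--
--*-*-
----*-
--**--
------
gen 24: -**---
-<**--
--*-*-
----*-
--**--
------
gen 25: -**---
--**--
-v*-*-
----*-
--**--
------
gen 26: -**---
--**--
<**-*-
----*-
--**--
------
gen 27: -**---
^-**--
***-*-
----*-
--**--
------
gen 28: -**---
*>**--
***-*-
----*-
--**--
------
gen 29: -**---
****--
*v*-*-
----*-
--**--
------
gen 30: -**---
****--
*->-*-
----*-
--**--
------
gen 31: -**---
**^*--
*---*-
----*-
--**--
------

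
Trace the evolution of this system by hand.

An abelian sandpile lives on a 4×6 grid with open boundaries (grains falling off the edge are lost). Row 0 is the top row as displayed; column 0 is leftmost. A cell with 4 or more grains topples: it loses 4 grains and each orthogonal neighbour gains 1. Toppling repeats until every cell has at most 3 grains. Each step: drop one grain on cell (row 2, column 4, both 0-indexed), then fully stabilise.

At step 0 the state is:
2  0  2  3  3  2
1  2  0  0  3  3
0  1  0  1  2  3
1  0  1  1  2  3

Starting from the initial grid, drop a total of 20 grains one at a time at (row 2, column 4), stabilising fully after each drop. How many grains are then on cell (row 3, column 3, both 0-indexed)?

2

step 0: 2  0  2  3  3  2
1  2  0  0  3  3
0  1  0  1  2  3
1  0  1  1  2  3
step 1: 2  0  2  3  3  2
1  2  0  0  3  3
0  1  0  1  3  3
1  0  1  1  2  3
step 2: 2  0  3  0  2  0
1  2  0  2  2  2
0  1  0  2  3  2
1  0  1  2  0  1
step 3: 2  0  3  0  2  0
1  2  0  2  3  2
0  1  0  3  0  3
1  0  1  2  1  1
step 4: 2  0  3  0  2  0
1  2  0  2  3  2
0  1  0  3  1  3
1  0  1  2  1  1
step 5: 2  0  3  0  2  0
1  2  0  2  3  2
0  1  0  3  2  3
1  0  1  2  1  1
step 6: 2  0  3  0  2  0
1  2  0  2  3  2
0  1  0  3  3  3
1  0  1  2  1  1
step 7: 2  0  3  1  3  1
1  2  1  0  2  0
0  1  1  1  3  1
1  0  1  3  2  2
step 8: 2  0  3  1  3  1
1  2  1  0  3  0
0  1  1  2  0  2
1  0  1  3  3  2
step 9: 2  0  3  1  3  1
1  2  1  0  3  0
0  1  1  2  1  2
1  0  1  3  3  2
step 10: 2  0  3  1  3  1
1  2  1  0  3  0
0  1  1  2  2  2
1  0  1  3  3  2
step 11: 2  0  3  1  3  1
1  2  1  0  3  0
0  1  1  2  3  2
1  0  1  3  3  2
step 12: 2  0  3  2  0  2
1  2  1  2  1  1
0  1  2  0  3  3
1  0  2  1  1  3
step 13: 2  0  3  2  0  2
1  2  1  2  2  2
0  1  2  1  1  1
1  0  2  1  3  0
step 14: 2  0  3  2  0  2
1  2  1  2  2  2
0  1  2  1  2  1
1  0  2  1  3  0
step 15: 2  0  3  2  0  2
1  2  1  2  2  2
0  1  2  1  3  1
1  0  2  1  3  0
step 16: 2  0  3  2  0  2
1  2  1  2  3  2
0  1  2  2  1  2
1  0  2  2  0  1
step 17: 2  0  3  2  0  2
1  2  1  2  3  2
0  1  2  2  2  2
1  0  2  2  0  1
step 18: 2  0  3  2  0  2
1  2  1  2  3  2
0  1  2  2  3  2
1  0  2  2  0  1
step 19: 2  0  3  2  1  2
1  2  1  3  0  3
0  1  2  3  1  3
1  0  2  2  1  1
step 20: 2  0  3  2  1  2
1  2  1  3  0  3
0  1  2  3  2  3
1  0  2  2  1  1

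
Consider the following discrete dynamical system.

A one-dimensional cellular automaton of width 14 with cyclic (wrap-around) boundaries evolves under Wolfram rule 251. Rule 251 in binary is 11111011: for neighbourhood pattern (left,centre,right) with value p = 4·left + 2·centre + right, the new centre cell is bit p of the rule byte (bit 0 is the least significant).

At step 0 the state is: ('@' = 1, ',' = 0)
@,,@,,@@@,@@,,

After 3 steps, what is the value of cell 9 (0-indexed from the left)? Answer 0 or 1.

1

[0] @,,@,,@@@,@@,,
[1] ,@@,@@@@@@@@@@
[2] @@@@@@@@@@@@@@
[3] @@@@@@@@@@@@@@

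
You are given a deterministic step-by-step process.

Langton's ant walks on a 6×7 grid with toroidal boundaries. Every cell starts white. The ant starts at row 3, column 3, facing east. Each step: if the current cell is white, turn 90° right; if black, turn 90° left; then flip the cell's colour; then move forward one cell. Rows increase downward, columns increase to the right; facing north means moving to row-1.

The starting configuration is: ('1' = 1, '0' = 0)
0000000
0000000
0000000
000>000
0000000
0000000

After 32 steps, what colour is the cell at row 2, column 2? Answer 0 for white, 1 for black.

0

gen 0: 0000000
0000000
0000000
000>000
0000000
0000000
gen 1: 0000000
0000000
0000000
0001000
000v000
0000000
gen 2: 0000000
0000000
0000000
0001000
00<1000
0000000
gen 3: 0000000
0000000
0000000
00^1000
0011000
0000000
gen 4: 0000000
0000000
0000000
001>000
0011000
0000000
gen 5: 0000000
0000000
000^000
0010000
0011000
0000000
gen 6: 0000000
0000000
0001>00
0010000
0011000
0000000
gen 7: 0000000
0000000
0001100
0010v00
0011000
0000000
gen 8: 0000000
0000000
0001100
001<100
0011000
0000000
gen 9: 0000000
0000000
000^100
0011100
0011000
0000000
gen 10: 0000000
0000000
00<0100
0011100
0011000
0000000
gen 11: 0000000
00^0000
0010100
0011100
0011000
0000000
gen 12: 0000000
001>000
0010100
0011100
0011000
0000000
gen 13: 0000000
0011000
001v100
0011100
0011000
0000000
gen 14: 0000000
0011000
00<1100
0011100
0011000
0000000
gen 15: 0000000
0011000
0001100
00v1100
0011000
0000000
gen 16: 0000000
0011000
0001100
000>100
0011000
0000000
gen 17: 0000000
0011000
000^100
0000100
0011000
0000000
gen 18: 0000000
0011000
00<0100
0000100
0011000
0000000
gen 19: 0000000
00^1000
0010100
0000100
0011000
0000000
gen 20: 0000000
0<01000
0010100
0000100
0011000
0000000
gen 21: 0^00000
0101000
0010100
0000100
0011000
0000000
gen 22: 01>0000
0101000
0010100
0000100
0011000
0000000
gen 23: 0110000
01v1000
0010100
0000100
0011000
0000000
gen 24: 0110000
0<11000
0010100
0000100
0011000
0000000
gen 25: 0110000
0011000
0v10100
0000100
0011000
0000000
gen 26: 0110000
0011000
<110100
0000100
0011000
0000000
gen 27: 0110000
^011000
1110100
0000100
0011000
0000000
gen 28: 0110000
1>11000
1110100
0000100
0011000
0000000
gen 29: 0110000
1111000
1v10100
0000100
0011000
0000000
gen 30: 0110000
1111000
10>0100
0000100
0011000
0000000
gen 31: 0110000
11^1000
1000100
0000100
0011000
0000000
gen 32: 0110000
1<01000
1000100
0000100
0011000
0000000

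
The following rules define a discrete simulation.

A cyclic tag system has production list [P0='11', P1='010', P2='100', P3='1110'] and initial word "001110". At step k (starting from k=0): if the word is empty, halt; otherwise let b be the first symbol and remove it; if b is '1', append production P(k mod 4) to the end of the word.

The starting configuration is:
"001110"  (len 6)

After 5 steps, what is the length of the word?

10

k=0  "001110"  (len 6)
k=1  "01110"  (len 5)
k=2  "1110"  (len 4)
k=3  "110100"  (len 6)
k=4  "101001110"  (len 9)
k=5  "0100111011"  (len 10)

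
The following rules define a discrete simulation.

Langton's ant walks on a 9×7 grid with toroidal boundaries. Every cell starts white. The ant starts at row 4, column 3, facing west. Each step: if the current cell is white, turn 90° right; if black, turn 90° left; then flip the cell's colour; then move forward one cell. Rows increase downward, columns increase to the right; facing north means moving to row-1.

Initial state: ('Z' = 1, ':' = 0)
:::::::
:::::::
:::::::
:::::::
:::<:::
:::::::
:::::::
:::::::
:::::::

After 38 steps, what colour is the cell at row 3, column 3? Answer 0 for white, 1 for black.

t=0: :::::::
:::::::
:::::::
:::::::
:::<:::
:::::::
:::::::
:::::::
:::::::
t=1: :::::::
:::::::
:::::::
:::^:::
:::Z:::
:::::::
:::::::
:::::::
:::::::
t=2: :::::::
:::::::
:::::::
:::Z>::
:::Z:::
:::::::
:::::::
:::::::
:::::::
t=3: :::::::
:::::::
:::::::
:::ZZ::
:::Zv::
:::::::
:::::::
:::::::
:::::::
t=4: :::::::
:::::::
:::::::
:::ZZ::
:::<Z::
:::::::
:::::::
:::::::
:::::::
t=5: :::::::
:::::::
:::::::
:::ZZ::
::::Z::
:::v:::
:::::::
:::::::
:::::::
t=6: :::::::
:::::::
:::::::
:::ZZ::
::::Z::
::<Z:::
:::::::
:::::::
:::::::
t=7: :::::::
:::::::
:::::::
:::ZZ::
::^:Z::
::ZZ:::
:::::::
:::::::
:::::::
t=8: :::::::
:::::::
:::::::
:::ZZ::
::Z>Z::
::ZZ:::
:::::::
:::::::
:::::::
t=9: :::::::
:::::::
:::::::
:::ZZ::
::ZZZ::
::Zv:::
:::::::
:::::::
:::::::
t=10: :::::::
:::::::
:::::::
:::ZZ::
::ZZZ::
::Z:>::
:::::::
:::::::
:::::::
t=11: :::::::
:::::::
:::::::
:::ZZ::
::ZZZ::
::Z:Z::
::::v::
:::::::
:::::::
t=12: :::::::
:::::::
:::::::
:::ZZ::
::ZZZ::
::Z:Z::
:::<Z::
:::::::
:::::::
t=13: :::::::
:::::::
:::::::
:::ZZ::
::ZZZ::
::Z^Z::
:::ZZ::
:::::::
:::::::
t=14: :::::::
:::::::
:::::::
:::ZZ::
::ZZZ::
::ZZ>::
:::ZZ::
:::::::
:::::::
t=15: :::::::
:::::::
:::::::
:::ZZ::
::ZZ^::
::ZZ:::
:::ZZ::
:::::::
:::::::
t=16: :::::::
:::::::
:::::::
:::ZZ::
::Z<:::
::ZZ:::
:::ZZ::
:::::::
:::::::
t=17: :::::::
:::::::
:::::::
:::ZZ::
::Z::::
::Zv:::
:::ZZ::
:::::::
:::::::
t=18: :::::::
:::::::
:::::::
:::ZZ::
::Z::::
::Z:>::
:::ZZ::
:::::::
:::::::
t=19: :::::::
:::::::
:::::::
:::ZZ::
::Z::::
::Z:Z::
:::Zv::
:::::::
:::::::
t=20: :::::::
:::::::
:::::::
:::ZZ::
::Z::::
::Z:Z::
:::Z:>:
:::::::
:::::::
t=21: :::::::
:::::::
:::::::
:::ZZ::
::Z::::
::Z:Z::
:::Z:Z:
:::::v:
:::::::
t=22: :::::::
:::::::
:::::::
:::ZZ::
::Z::::
::Z:Z::
:::Z:Z:
::::<Z:
:::::::
t=23: :::::::
:::::::
:::::::
:::ZZ::
::Z::::
::Z:Z::
:::Z^Z:
::::ZZ:
:::::::
t=24: :::::::
:::::::
:::::::
:::ZZ::
::Z::::
::Z:Z::
:::ZZ>:
::::ZZ:
:::::::
t=25: :::::::
:::::::
:::::::
:::ZZ::
::Z::::
::Z:Z^:
:::ZZ::
::::ZZ:
:::::::
t=26: :::::::
:::::::
:::::::
:::ZZ::
::Z::::
::Z:ZZ>
:::ZZ::
::::ZZ:
:::::::
t=27: :::::::
:::::::
:::::::
:::ZZ::
::Z::::
::Z:ZZZ
:::ZZ:v
::::ZZ:
:::::::
t=28: :::::::
:::::::
:::::::
:::ZZ::
::Z::::
::Z:ZZZ
:::ZZ<Z
::::ZZ:
:::::::
t=29: :::::::
:::::::
:::::::
:::ZZ::
::Z::::
::Z:Z^Z
:::ZZZZ
::::ZZ:
:::::::
t=30: :::::::
:::::::
:::::::
:::ZZ::
::Z::::
::Z:<:Z
:::ZZZZ
::::ZZ:
:::::::
t=31: :::::::
:::::::
:::::::
:::ZZ::
::Z::::
::Z:::Z
:::ZvZZ
::::ZZ:
:::::::
t=32: :::::::
:::::::
:::::::
:::ZZ::
::Z::::
::Z:::Z
:::Z:>Z
::::ZZ:
:::::::
t=33: :::::::
:::::::
:::::::
:::ZZ::
::Z::::
::Z::^Z
:::Z::Z
::::ZZ:
:::::::
t=34: :::::::
:::::::
:::::::
:::ZZ::
::Z::::
::Z::Z>
:::Z::Z
::::ZZ:
:::::::
t=35: :::::::
:::::::
:::::::
:::ZZ::
::Z:::^
::Z::Z:
:::Z::Z
::::ZZ:
:::::::
t=36: :::::::
:::::::
:::::::
:::ZZ::
>:Z:::Z
::Z::Z:
:::Z::Z
::::ZZ:
:::::::
t=37: :::::::
:::::::
:::::::
:::ZZ::
Z:Z:::Z
v:Z::Z:
:::Z::Z
::::ZZ:
:::::::
t=38: :::::::
:::::::
:::::::
:::ZZ::
Z:Z:::Z
Z:Z::Z<
:::Z::Z
::::ZZ:
:::::::

1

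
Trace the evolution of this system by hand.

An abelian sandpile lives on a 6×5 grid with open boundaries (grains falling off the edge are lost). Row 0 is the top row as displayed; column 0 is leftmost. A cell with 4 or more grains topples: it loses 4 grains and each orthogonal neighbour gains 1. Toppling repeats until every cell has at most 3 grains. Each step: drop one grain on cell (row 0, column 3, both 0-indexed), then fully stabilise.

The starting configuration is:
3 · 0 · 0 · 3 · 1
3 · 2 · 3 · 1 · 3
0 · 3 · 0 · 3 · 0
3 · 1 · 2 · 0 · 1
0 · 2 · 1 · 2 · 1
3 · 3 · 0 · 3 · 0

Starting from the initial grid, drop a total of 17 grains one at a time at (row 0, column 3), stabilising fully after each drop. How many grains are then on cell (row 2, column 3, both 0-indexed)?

1

[0] 3 · 0 · 0 · 3 · 1
3 · 2 · 3 · 1 · 3
0 · 3 · 0 · 3 · 0
3 · 1 · 2 · 0 · 1
0 · 2 · 1 · 2 · 1
3 · 3 · 0 · 3 · 0
[1] 3 · 0 · 1 · 0 · 2
3 · 2 · 3 · 2 · 3
0 · 3 · 0 · 3 · 0
3 · 1 · 2 · 0 · 1
0 · 2 · 1 · 2 · 1
3 · 3 · 0 · 3 · 0
[2] 3 · 0 · 1 · 1 · 2
3 · 2 · 3 · 2 · 3
0 · 3 · 0 · 3 · 0
3 · 1 · 2 · 0 · 1
0 · 2 · 1 · 2 · 1
3 · 3 · 0 · 3 · 0
[3] 3 · 0 · 1 · 2 · 2
3 · 2 · 3 · 2 · 3
0 · 3 · 0 · 3 · 0
3 · 1 · 2 · 0 · 1
0 · 2 · 1 · 2 · 1
3 · 3 · 0 · 3 · 0
[4] 3 · 0 · 1 · 3 · 2
3 · 2 · 3 · 2 · 3
0 · 3 · 0 · 3 · 0
3 · 1 · 2 · 0 · 1
0 · 2 · 1 · 2 · 1
3 · 3 · 0 · 3 · 0
[5] 3 · 0 · 2 · 0 · 3
3 · 2 · 3 · 3 · 3
0 · 3 · 0 · 3 · 0
3 · 1 · 2 · 0 · 1
0 · 2 · 1 · 2 · 1
3 · 3 · 0 · 3 · 0
[6] 3 · 0 · 2 · 1 · 3
3 · 2 · 3 · 3 · 3
0 · 3 · 0 · 3 · 0
3 · 1 · 2 · 0 · 1
0 · 2 · 1 · 2 · 1
3 · 3 · 0 · 3 · 0
[7] 3 · 0 · 2 · 2 · 3
3 · 2 · 3 · 3 · 3
0 · 3 · 0 · 3 · 0
3 · 1 · 2 · 0 · 1
0 · 2 · 1 · 2 · 1
3 · 3 · 0 · 3 · 0
[8] 3 · 0 · 2 · 3 · 3
3 · 2 · 3 · 3 · 3
0 · 3 · 0 · 3 · 0
3 · 1 · 2 · 0 · 1
0 · 2 · 1 · 2 · 1
3 · 3 · 0 · 3 · 0
[9] 3 · 1 · 0 · 3 · 1
3 · 3 · 1 · 3 · 1
0 · 3 · 2 · 0 · 2
3 · 1 · 2 · 1 · 1
0 · 2 · 1 · 2 · 1
3 · 3 · 0 · 3 · 0
[10] 3 · 1 · 1 · 1 · 2
3 · 3 · 2 · 0 · 2
0 · 3 · 2 · 1 · 2
3 · 1 · 2 · 1 · 1
0 · 2 · 1 · 2 · 1
3 · 3 · 0 · 3 · 0
[11] 3 · 1 · 1 · 2 · 2
3 · 3 · 2 · 0 · 2
0 · 3 · 2 · 1 · 2
3 · 1 · 2 · 1 · 1
0 · 2 · 1 · 2 · 1
3 · 3 · 0 · 3 · 0
[12] 3 · 1 · 1 · 3 · 2
3 · 3 · 2 · 0 · 2
0 · 3 · 2 · 1 · 2
3 · 1 · 2 · 1 · 1
0 · 2 · 1 · 2 · 1
3 · 3 · 0 · 3 · 0
[13] 3 · 1 · 2 · 0 · 3
3 · 3 · 2 · 1 · 2
0 · 3 · 2 · 1 · 2
3 · 1 · 2 · 1 · 1
0 · 2 · 1 · 2 · 1
3 · 3 · 0 · 3 · 0
[14] 3 · 1 · 2 · 1 · 3
3 · 3 · 2 · 1 · 2
0 · 3 · 2 · 1 · 2
3 · 1 · 2 · 1 · 1
0 · 2 · 1 · 2 · 1
3 · 3 · 0 · 3 · 0
[15] 3 · 1 · 2 · 2 · 3
3 · 3 · 2 · 1 · 2
0 · 3 · 2 · 1 · 2
3 · 1 · 2 · 1 · 1
0 · 2 · 1 · 2 · 1
3 · 3 · 0 · 3 · 0
[16] 3 · 1 · 2 · 3 · 3
3 · 3 · 2 · 1 · 2
0 · 3 · 2 · 1 · 2
3 · 1 · 2 · 1 · 1
0 · 2 · 1 · 2 · 1
3 · 3 · 0 · 3 · 0
[17] 3 · 1 · 3 · 1 · 0
3 · 3 · 2 · 2 · 3
0 · 3 · 2 · 1 · 2
3 · 1 · 2 · 1 · 1
0 · 2 · 1 · 2 · 1
3 · 3 · 0 · 3 · 0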